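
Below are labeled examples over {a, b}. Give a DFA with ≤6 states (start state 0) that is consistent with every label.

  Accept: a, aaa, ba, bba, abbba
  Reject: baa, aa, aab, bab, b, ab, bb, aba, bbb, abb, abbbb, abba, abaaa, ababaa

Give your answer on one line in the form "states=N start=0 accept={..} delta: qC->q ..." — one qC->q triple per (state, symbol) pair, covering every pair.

states=4 start=0 accept={1} delta: 0a->1 0b->0 1a->0 1b->2 2a->0 2b->3 3a->0 3b->0

Fold the examples into a partial DFA from state 0: repeatedly fix the first undefined (state, symbol) met by the shortest-then-alphabetical prefix, trying targets in increasing order and rejecting any under which an Accept and a Reject string meet in one state with the same remainder; add a state when all current targets are rejected. Accepting states are where Accept strings end.
a: 0a undefined. 0a->0: no, a/aa meet in 0. Open state 1: 0a->1.
b: 0b undefined. 0b->0: ok.
aa: 1a undefined. 1a->0: ok.
ab: 1b undefined. 1b->0: no, a/aba meet in 1. 1b->1: no, a/bab meet in 1. Open state 2: 1b->2.
aba: 2a undefined. 2a->0: ok.
abb: 2b undefined. 2b->0: no, a/abba meet in 1. 2b->1: no, a/abb meet in 1. 2b->2: no, abbba/baa meet in 0. Open state 3: 2b->3.
abba: 3a undefined. 3a->0: ok.
abbb: 3b undefined. 3b->0: ok.
All examples now run through 4 states with every (state, symbol) defined. Accept strings end in {1}, Reject strings end in {0,2,3}; accept={1}.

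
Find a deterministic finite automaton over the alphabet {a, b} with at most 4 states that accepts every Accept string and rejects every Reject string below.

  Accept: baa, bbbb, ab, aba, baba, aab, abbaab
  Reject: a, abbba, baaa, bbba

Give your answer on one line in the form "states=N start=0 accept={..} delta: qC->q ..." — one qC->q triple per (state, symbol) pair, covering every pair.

State merging on the prefix tree: take the shortest (then alphabetical) example prefix whose next move is undefined and point that move at state 0, else 1, else 2, ...; a target is out if some Accept/Reject pair would then sit in one state with the same input left (inseparable). If every existing state is out, open a new one.
a: 0a undefined. 0a->0: ok.
b: 0b undefined. 0b->0: no, baa/a meet in 0. Open state 1: 0b->1.
ba: 1a undefined. 1a->0: no, baa/a meet in 0. 1a->1: no, baa/baaa meet in 1. Open state 2: 1a->2.
bb: 1b undefined. 1b->0: no, bbbb/a meet in 0. 1b->1: no, aba/abbba meet in 2. 1b->2: no, baba/abbba meet in 2 with "ba" left. Open state 3: 1b->3.
baa: 2a undefined. 2a->0: no, baa/a meet in 0. 2a->1: no, aba/baaa meet in 2. 2a->2: no, baa/baaa meet in 2. 2a->3: ok.
bab: 2b undefined. 2b->0: no, baba/a meet in 0. 2b->1: ok.
bbb: 3b undefined. 3b->0: ok.
abba: 3a undefined. 3a->0: ok.
All examples now run through 4 states with every (state, symbol) defined. Accept strings end in {1,2,3}, Reject strings end in {0}; accept={1,2,3}.

states=4 start=0 accept={1,2,3} delta: 0a->0 0b->1 1a->2 1b->3 2a->3 2b->1 3a->0 3b->0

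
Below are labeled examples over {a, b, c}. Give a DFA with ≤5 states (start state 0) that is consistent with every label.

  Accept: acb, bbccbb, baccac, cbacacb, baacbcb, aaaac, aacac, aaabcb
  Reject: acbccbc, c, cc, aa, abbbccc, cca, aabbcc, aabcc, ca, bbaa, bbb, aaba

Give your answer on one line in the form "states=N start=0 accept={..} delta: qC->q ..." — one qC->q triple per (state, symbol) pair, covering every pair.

Fold the examples into a partial DFA from state 0: repeatedly fix the first undefined (state, symbol) met by the shortest-then-alphabetical prefix, trying targets in increasing order and rejecting any under which an Accept and a Reject string meet in one state with the same remainder; add a state when all current targets are rejected. Accepting states are where Accept strings end.
a: 0a undefined. 0a->0: no, aaaac/c meet in 0 with "c" left. Open state 1: 0a->1.
b: 0b undefined. 0b->0: ok.
c: 0c undefined. 0c->0: no, bbccbb/c meet in 0. 0c->1: ok.
aa: 1a undefined. 1a->0: no, aaaac/c meet in 1. 1a->1: no, aaaac/cc meet in 1 with "c" left. Open state 2: 1a->2.
ab: 1b undefined. 1b->0: ok.
ac: 1c undefined. 1c->0: no, acb/cc meet in 0. 1c->1: no, acb/bbb meet in 0. 1c->2: ok.
aaa: 2a undefined. 2a->0: no, cbacacb/cca meet in 0. 2a->1: no, aaaac/abbbccc meet in 2 with "c" left. 2a->2: no, aaaac/abbbccc meet in 2 with "c" left. Open state 3: 2a->3.
aab: 2b undefined. 2b->0: no, acb/bbb meet in 0. 2b->1: no, acb/c meet in 1. 2b->2: no, acb/cc meet in 2. 2b->3: no, acb/cca meet in 3. Open state 4: 2b->4.
aac: 2c undefined. 2c->0: no, baccac/cc meet in 2. 2c->1: no, baccac/c meet in 1. 2c->2: ok.
aaaa: 3a undefined. 3a->0: no, aaaac/c meet in 1. 3a->1: no, aaaac/cc meet in 2. 3a->2: no, aaaac/cc meet in 2. 3a->3: ok.
aaab: 3b undefined. 3b->0: no, aaabcb/bbb meet in 0. 3b->1: ok.
aaba: 4a undefined. 4a->0: ok.
aabb: 4b undefined. 4b->0: no, bbccbb/bbb meet in 0. 4b->1: no, bbccbb/c meet in 1. 4b->2: no, bbccbb/cc meet in 2. 4b->3: no, bbccbb/cca meet in 3. 4b->4: ok.
aabc: 4c undefined. 4c->0: no, baacbcb/bbb meet in 0. 4c->1: no, baacbcb/bbb meet in 0. 4c->2: ok.
aaaac: 3c undefined. 3c->0: no, baccac/bbb meet in 0. 3c->1: no, baccac/c meet in 1. 3c->2: no, baccac/acbccbc meet in 2. 3c->3: no, baccac/cca meet in 3. 3c->4: ok.
All examples now run through 5 states with every (state, symbol) defined. Accept strings end in {4}, Reject strings end in {0,1,2,3}; accept={4}.

states=5 start=0 accept={4} delta: 0a->1 0b->0 0c->1 1a->2 1b->0 1c->2 2a->3 2b->4 2c->2 3a->3 3b->1 3c->4 4a->0 4b->4 4c->2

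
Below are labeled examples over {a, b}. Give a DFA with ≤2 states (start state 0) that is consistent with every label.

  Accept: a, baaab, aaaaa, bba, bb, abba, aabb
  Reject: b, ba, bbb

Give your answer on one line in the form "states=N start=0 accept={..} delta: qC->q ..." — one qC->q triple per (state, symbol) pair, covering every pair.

states=2 start=0 accept={0} delta: 0a->0 0b->1 1a->1 1b->0

Fold the examples into a partial DFA from state 0: repeatedly fix the first undefined (state, symbol) met by the shortest-then-alphabetical prefix, trying targets in increasing order and rejecting any under which an Accept and a Reject string meet in one state with the same remainder; add a state when all current targets are rejected. Accepting states are where Accept strings end.
a: 0a undefined. 0a->0: ok.
b: 0b undefined. 0b->0: no, a/b meet in 0. Open state 1: 0b->1.
ba: 1a undefined. 1a->0: no, a/ba meet in 0. 1a->1: ok.
bb: 1b undefined. 1b->0: ok.
All examples now run through 2 states with every (state, symbol) defined. Accept strings end in {0}, Reject strings end in {1}; accept={0}.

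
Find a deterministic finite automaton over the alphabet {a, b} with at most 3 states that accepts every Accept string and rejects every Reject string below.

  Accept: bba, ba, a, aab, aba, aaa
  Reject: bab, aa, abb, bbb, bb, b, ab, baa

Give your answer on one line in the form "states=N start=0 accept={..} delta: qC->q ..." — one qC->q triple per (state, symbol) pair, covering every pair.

Grow the machine one transition at a time. Run the examples from 0; the earliest place one falls off (shortest prefix, ties alphabetical) gets sent to the lowest-numbered state that keeps every Accept/Reject pair distinguishable — a pair clashes when both reach the same state with identical unread suffix — and to a fresh state only if none does.
a: 0a undefined. 0a->0: no, a/aa meet in 0. Open state 1: 0a->1.
b: 0b undefined. 0b->0: ok.
aa: 1a undefined. 1a->0: no, aab/aa meet in 0. 1a->1: no, bba/aa meet in 1. Open state 2: 1a->2.
ab: 1b undefined. 1b->0: ok.
aaa: 2a undefined. 2a->0: no, aaa/bab meet in 0. 2a->1: ok.
aab: 2b undefined. 2b->0: no, aab/bab meet in 0. 2b->1: ok.
All examples now run through 3 states with every (state, symbol) defined. Accept strings end in {1}, Reject strings end in {0,2}; accept={1}.

states=3 start=0 accept={1} delta: 0a->1 0b->0 1a->2 1b->0 2a->1 2b->1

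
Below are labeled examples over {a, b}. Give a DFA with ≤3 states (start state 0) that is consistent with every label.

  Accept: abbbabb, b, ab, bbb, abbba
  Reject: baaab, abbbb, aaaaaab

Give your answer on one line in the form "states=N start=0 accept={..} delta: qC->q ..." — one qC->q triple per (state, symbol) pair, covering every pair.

states=3 start=0 accept={0,2} delta: 0a->1 0b->0 1a->2 1b->2 2a->2 2b->1

Grow the machine one transition at a time. Run the examples from 0; the earliest place one falls off (shortest prefix, ties alphabetical) gets sent to the lowest-numbered state that keeps every Accept/Reject pair distinguishable — a pair clashes when both reach the same state with identical unread suffix — and to a fresh state only if none does.
a: 0a undefined. 0a->0: no, b/aaaaaab meet in 0 with "b" left. Open state 1: 0a->1.
b: 0b undefined. 0b->0: ok.
aa: 1a undefined. 1a->0: no, b/aaaaaab meet in 0. 1a->1: no, ab/baaab meet in 1 with "b" left. Open state 2: 1a->2.
ab: 1b undefined. 1b->0: no, abbbabb/abbbb meet in 0. 1b->1: no, ab/abbbb meet in 1. 1b->2: ok.
aaa: 2a undefined. 2a->0: no, b/baaab meet in 0. 2a->1: no, ab/baaab meet in 2. 2a->2: ok.
abb: 2b undefined. 2b->0: no, abbbabb/baaab meet in 0. 2b->1: ok.
All examples now run through 3 states with every (state, symbol) defined. Accept strings end in {0,2}, Reject strings end in {1}; accept={0,2}.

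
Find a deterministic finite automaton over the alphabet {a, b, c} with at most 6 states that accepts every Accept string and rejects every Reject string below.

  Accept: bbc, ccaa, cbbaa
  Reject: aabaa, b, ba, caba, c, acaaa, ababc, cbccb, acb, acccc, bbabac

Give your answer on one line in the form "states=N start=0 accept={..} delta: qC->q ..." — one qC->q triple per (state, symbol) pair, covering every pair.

Fold the examples into a partial DFA from state 0: repeatedly fix the first undefined (state, symbol) met by the shortest-then-alphabetical prefix, trying targets in increasing order and rejecting any under which an Accept and a Reject string meet in one state with the same remainder; add a state when all current targets are rejected. Accepting states are where Accept strings end.
a: 0a undefined. 0a->0: ok.
b: 0b undefined. 0b->0: no, bbc/c meet in 0 with "c" left. Open state 1: 0b->1.
c: 0c undefined. 0c->0: no, ccaa/c meet in 0. 0c->1: ok.
ba: 1a undefined. 1a->0: ok.
bb: 1b undefined. 1b->0: no, bbc/b meet in 1. 1b->1: no, bbc/ababc meet in 1 with "c" left. Open state 2: 1b->2.
cc: 1c undefined. 1c->0: no, ccaa/aabaa meet in 0. 1c->1: no, ccaa/aabaa meet in 0. 1c->2: ok.
bba: 2a undefined. 2a->0: no, ccaa/aabaa meet in 0. 2a->1: no, ccaa/aabaa meet in 0. 2a->2: no, ccaa/ababc meet in 2. Open state 3: 2a->3.
bbc: 2c undefined. 2c->0: no, bbc/aabaa meet in 0. 2c->1: no, bbc/b meet in 1. 2c->2: no, bbc/ababc meet in 2. 2c->3: ok.
cbb: 2b undefined. 2b->0: no, cbbaa/aabaa meet in 0. 2b->1: no, cbbaa/aabaa meet in 0. 2b->2: ok.
bbab: 3b undefined. 3b->0: ok.
cbcc: 3c undefined. 3c->0: ok.
ccaa: 3a undefined. 3a->0: no, ccaa/aabaa meet in 0. 3a->1: no, ccaa/b meet in 1. 3a->2: no, ccaa/ababc meet in 2. 3a->3: ok.
All examples now run through 4 states with every (state, symbol) defined. Accept strings end in {3}, Reject strings end in {0,1,2}; accept={3}.

states=4 start=0 accept={3} delta: 0a->0 0b->1 0c->1 1a->0 1b->2 1c->2 2a->3 2b->2 2c->3 3a->3 3b->0 3c->0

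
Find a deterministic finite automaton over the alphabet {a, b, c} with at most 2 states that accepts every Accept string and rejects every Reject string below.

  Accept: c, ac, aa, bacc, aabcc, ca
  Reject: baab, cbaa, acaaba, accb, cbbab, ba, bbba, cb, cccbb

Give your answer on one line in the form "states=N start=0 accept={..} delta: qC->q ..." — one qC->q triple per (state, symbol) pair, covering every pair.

Grow the machine one transition at a time. Run the examples from 0; the earliest place one falls off (shortest prefix, ties alphabetical) gets sent to the lowest-numbered state that keeps every Accept/Reject pair distinguishable — a pair clashes when both reach the same state with identical unread suffix — and to a fresh state only if none does.
a: 0a undefined. 0a->0: ok.
b: 0b undefined. 0b->0: no, aa/baab meet in 0. Open state 1: 0b->1.
c: 0c undefined. 0c->0: ok.
ba: 1a undefined. 1a->0: no, c/cbaa meet in 0. 1a->1: ok.
bb: 1b undefined. 1b->0: no, c/baab meet in 0. 1b->1: ok.
bac: 1c undefined. 1c->0: ok.
All examples now run through 2 states with every (state, symbol) defined. Accept strings end in {0}, Reject strings end in {1}; accept={0}.

states=2 start=0 accept={0} delta: 0a->0 0b->1 0c->0 1a->1 1b->1 1c->0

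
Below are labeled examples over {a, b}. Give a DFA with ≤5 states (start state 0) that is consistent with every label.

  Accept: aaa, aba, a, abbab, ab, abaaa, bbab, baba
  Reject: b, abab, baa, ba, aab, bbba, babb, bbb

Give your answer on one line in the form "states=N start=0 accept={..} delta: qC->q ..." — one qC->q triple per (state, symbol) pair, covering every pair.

states=4 start=0 accept={0,1,3} delta: 0a->1 0b->2 1a->0 1b->3 2a->2 2b->0 3a->0 3b->0

Fold the examples into a partial DFA from state 0: repeatedly fix the first undefined (state, symbol) met by the shortest-then-alphabetical prefix, trying targets in increasing order and rejecting any under which an Accept and a Reject string meet in one state with the same remainder; add a state when all current targets are rejected. Accepting states are where Accept strings end.
a: 0a undefined. 0a->0: no, aba/ba meet in 0 with "ba" left. Open state 1: 0a->1.
b: 0b undefined. 0b->0: no, a/ba meet in 1. 0b->1: no, aaa/baa meet in 1 with "aa" left. Open state 2: 0b->2.
aa: 1a undefined. 1a->0: ok.
ab: 1b undefined. 1b->0: no, ab/abab meet in 0. 1b->1: no, abbab/b meet in 2. 1b->2: no, aba/ba meet in 2 with "a" left. Open state 3: 1b->3.
ba: 2a undefined. 2a->0: no, aaa/baa meet in 1. 2a->1: no, aaa/ba meet in 1. 2a->2: ok.
bb: 2b undefined. 2b->0: ok.
aba: 3a undefined. 3a->0: ok.
abb: 3b undefined. 3b->0: ok.
All examples now run through 4 states with every (state, symbol) defined. Accept strings end in {0,1,3}, Reject strings end in {2}; accept={0,1,3}.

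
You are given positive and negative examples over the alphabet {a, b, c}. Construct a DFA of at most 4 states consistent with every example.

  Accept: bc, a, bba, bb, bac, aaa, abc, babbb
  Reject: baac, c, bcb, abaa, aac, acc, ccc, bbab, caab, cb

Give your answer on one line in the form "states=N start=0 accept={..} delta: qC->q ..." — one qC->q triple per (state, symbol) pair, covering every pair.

Grow the machine one transition at a time. Run the examples from 0; the earliest place one falls off (shortest prefix, ties alphabetical) gets sent to the lowest-numbered state that keeps every Accept/Reject pair distinguishable — a pair clashes when both reach the same state with identical unread suffix — and to a fresh state only if none does.
a: 0a undefined. 0a->0: ok.
b: 0b undefined. 0b->0: no, bc/baac meet in 0 with "c" left. Open state 1: 0b->1.
c: 0c undefined. 0c->0: no, a/c meet in 0. 0c->1: no, bc/acc meet in 1 with "c" left. Open state 2: 0c->2.
ba: 1a undefined. 1a->0: no, a/abaa meet in 0. 1a->1: no, bc/baac meet in 1 with "c" left. 1a->2: no, bac/acc meet in 2 with "c" left. Open state 3: 1a->3.
bb: 1b undefined. 1b->0: ok.
bc: 1c undefined. 1c->0: ok.
ca: 2a undefined. 2a->0: ok.
cb: 2b undefined. 2b->0: no, bc/cb meet in 0. 2b->1: ok.
cc: 2c undefined. 2c->0: no, bc/acc meet in 0. 2c->1: no, bc/ccc meet in 0. 2c->2: ok.
baa: 3a undefined. 3a->0: no, bc/abaa meet in 0. 3a->1: no, bc/baac meet in 0. 3a->2: ok.
bab: 3b undefined. 3b->0: ok.
bac: 3c undefined. 3c->0: ok.
All examples now run through 4 states with every (state, symbol) defined. Accept strings end in {0}, Reject strings end in {1,2}; accept={0}.

states=4 start=0 accept={0} delta: 0a->0 0b->1 0c->2 1a->3 1b->0 1c->0 2a->0 2b->1 2c->2 3a->2 3b->0 3c->0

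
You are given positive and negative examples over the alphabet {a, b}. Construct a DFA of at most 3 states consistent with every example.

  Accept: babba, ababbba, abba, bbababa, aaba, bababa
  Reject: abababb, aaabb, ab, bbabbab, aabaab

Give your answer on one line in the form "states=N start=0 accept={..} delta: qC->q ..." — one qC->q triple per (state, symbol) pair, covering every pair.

Fold the examples into a partial DFA from state 0: repeatedly fix the first undefined (state, symbol) met by the shortest-then-alphabetical prefix, trying targets in increasing order and rejecting any under which an Accept and a Reject string meet in one state with the same remainder; add a state when all current targets are rejected. Accepting states are where Accept strings end.
a: 0a undefined. 0a->0: ok.
b: 0b undefined. 0b->0: no, babba/abababb meet in 0. Open state 1: 0b->1.
ba: 1a undefined. 1a->0: ok.
bb: 1b undefined. 1b->0: no, babba/abababb meet in 0. 1b->1: ok.
All examples now run through 2 states with every (state, symbol) defined. Accept strings end in {0}, Reject strings end in {1}; accept={0}.

states=2 start=0 accept={0} delta: 0a->0 0b->1 1a->0 1b->1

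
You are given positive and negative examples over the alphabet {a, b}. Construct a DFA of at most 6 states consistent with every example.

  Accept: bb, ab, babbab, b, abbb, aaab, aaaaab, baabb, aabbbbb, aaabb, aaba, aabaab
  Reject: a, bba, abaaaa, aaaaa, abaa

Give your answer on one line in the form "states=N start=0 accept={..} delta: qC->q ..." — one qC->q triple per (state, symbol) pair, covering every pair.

states=3 start=0 accept={1,2} delta: 0a->0 0b->1 1a->2 1b->2 2a->0 2b->1

Fold the examples into a partial DFA from state 0: repeatedly fix the first undefined (state, symbol) met by the shortest-then-alphabetical prefix, trying targets in increasing order and rejecting any under which an Accept and a Reject string meet in one state with the same remainder; add a state when all current targets are rejected. Accepting states are where Accept strings end.
a: 0a undefined. 0a->0: ok.
b: 0b undefined. 0b->0: no, bb/a meet in 0. Open state 1: 0b->1.
ba: 1a undefined. 1a->0: no, aaba/a meet in 0. 1a->1: no, ab/abaaaa meet in 1. Open state 2: 1a->2.
bb: 1b undefined. 1b->0: no, bb/a meet in 0. 1b->1: no, aaba/bba meet in 2. 1b->2: ok.
baa: 2a undefined. 2a->0: ok.
bab: 2b undefined. 2b->0: no, babbab/a meet in 0. 2b->1: ok.
All examples now run through 3 states with every (state, symbol) defined. Accept strings end in {1,2}, Reject strings end in {0}; accept={1,2}.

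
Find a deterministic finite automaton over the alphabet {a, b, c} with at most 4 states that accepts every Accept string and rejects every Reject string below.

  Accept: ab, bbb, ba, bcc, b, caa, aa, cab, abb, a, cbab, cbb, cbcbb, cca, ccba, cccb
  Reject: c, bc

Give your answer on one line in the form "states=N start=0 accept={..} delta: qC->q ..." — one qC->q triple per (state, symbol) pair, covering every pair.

states=2 start=0 accept={0} delta: 0a->0 0b->0 0c->1 1a->0 1b->0 1c->0

State merging on the prefix tree: take the shortest (then alphabetical) example prefix whose next move is undefined and point that move at state 0, else 1, else 2, ...; a target is out if some Accept/Reject pair would then sit in one state with the same input left (inseparable). If every existing state is out, open a new one.
a: 0a undefined. 0a->0: ok.
b: 0b undefined. 0b->0: ok.
c: 0c undefined. 0c->0: no, ab/c meet in 0. Open state 1: 0c->1.
ca: 1a undefined. 1a->0: ok.
cb: 1b undefined. 1b->0: ok.
cc: 1c undefined. 1c->0: ok.
All examples now run through 2 states with every (state, symbol) defined. Accept strings end in {0}, Reject strings end in {1}; accept={0}.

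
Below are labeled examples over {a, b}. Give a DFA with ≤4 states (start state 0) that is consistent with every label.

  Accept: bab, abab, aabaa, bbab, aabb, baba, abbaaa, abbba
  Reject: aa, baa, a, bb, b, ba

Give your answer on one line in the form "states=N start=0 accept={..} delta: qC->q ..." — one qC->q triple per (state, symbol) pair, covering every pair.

Grow the machine one transition at a time. Run the examples from 0; the earliest place one falls off (shortest prefix, ties alphabetical) gets sent to the lowest-numbered state that keeps every Accept/Reject pair distinguishable — a pair clashes when both reach the same state with identical unread suffix — and to a fresh state only if none does.
a: 0a undefined. 0a->0: no, aabaa/baa meet in 0 with "baa" left. Open state 1: 0a->1.
b: 0b undefined. 0b->0: ok.
aa: 1a undefined. 1a->0: no, aabaa/aa meet in 0. 1a->1: ok.
ab: 1b undefined. 1b->0: no, bab/bb meet in 0. 1b->1: no, bab/aa meet in 1. Open state 2: 1b->2.
aba: 2a undefined. 2a->0: no, abab/bb meet in 0. 2a->1: no, aabaa/aa meet in 1. 2a->2: ok.
abb: 2b undefined. 2b->0: no, abab/bb meet in 0. 2b->1: no, abab/aa meet in 1. 2b->2: ok.
All examples now run through 3 states with every (state, symbol) defined. Accept strings end in {2}, Reject strings end in {0,1}; accept={2}.

states=3 start=0 accept={2} delta: 0a->1 0b->0 1a->1 1b->2 2a->2 2b->2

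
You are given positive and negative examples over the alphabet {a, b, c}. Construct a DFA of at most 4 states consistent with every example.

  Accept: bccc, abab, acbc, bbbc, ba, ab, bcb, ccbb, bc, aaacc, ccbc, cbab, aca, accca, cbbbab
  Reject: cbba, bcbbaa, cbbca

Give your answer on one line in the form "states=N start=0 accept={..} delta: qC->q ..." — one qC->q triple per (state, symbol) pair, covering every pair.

states=4 start=0 accept={0,1,2} delta: 0a->0 0b->0 0c->1 1a->0 1b->2 1c->0 2a->0 2b->3 2c->0 3a->3 3b->0 3c->3

Fold the examples into a partial DFA from state 0: repeatedly fix the first undefined (state, symbol) met by the shortest-then-alphabetical prefix, trying targets in increasing order and rejecting any under which an Accept and a Reject string meet in one state with the same remainder; add a state when all current targets are rejected. Accepting states are where Accept strings end.
a: 0a undefined. 0a->0: ok.
b: 0b undefined. 0b->0: ok.
c: 0c undefined. 0c->0: no, bccc/cbba meet in 0. Open state 1: 0c->1.
cb: 1b undefined. 1b->0: no, abab/cbba meet in 0. 1b->1: no, aca/cbba meet in 1 with "a" left. Open state 2: 1b->2.
cc: 1c undefined. 1c->0: ok.
aca: 1a undefined. 1a->0: ok.
cba: 2a undefined. 2a->0: ok.
cbb: 2b undefined. 2b->0: no, abab/cbba meet in 0. 2b->1: no, abab/cbba meet in 0. 2b->2: no, abab/cbba meet in 0. Open state 3: 2b->3.
acbc: 2c undefined. 2c->0: ok.
cbba: 3a undefined. 3a->0: no, abab/cbba meet in 0. 3a->1: no, bccc/cbba meet in 1. 3a->2: no, abab/bcbbaa meet in 0. 3a->3: ok.
cbbb: 3b undefined. 3b->0: ok.
cbbc: 3c undefined. 3c->0: no, abab/cbbca meet in 0. 3c->1: no, abab/cbbca meet in 0. 3c->2: no, abab/cbbca meet in 0. 3c->3: ok.
All examples now run through 4 states with every (state, symbol) defined. Accept strings end in {0,1,2}, Reject strings end in {3}; accept={0,1,2}.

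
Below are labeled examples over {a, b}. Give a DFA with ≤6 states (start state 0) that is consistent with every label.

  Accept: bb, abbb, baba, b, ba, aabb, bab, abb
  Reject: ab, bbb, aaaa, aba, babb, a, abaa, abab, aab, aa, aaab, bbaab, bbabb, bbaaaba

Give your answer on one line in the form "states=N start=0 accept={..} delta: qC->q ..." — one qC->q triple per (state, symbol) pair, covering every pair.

State merging on the prefix tree: take the shortest (then alphabetical) example prefix whose next move is undefined and point that move at state 0, else 1, else 2, ...; a target is out if some Accept/Reject pair would then sit in one state with the same input left (inseparable). If every existing state is out, open a new one.
a: 0a undefined. 0a->0: no, abbb/bbb meet in 0 with "bbb" left. Open state 1: 0a->1.
b: 0b undefined. 0b->0: no, bb/bbb meet in 0. 0b->1: no, bb/ab meet in 1 with "b" left. Open state 2: 0b->2.
aa: 1a undefined. 1a->0: no, b/aab meet in 2. 1a->1: ok.
ab: 1b undefined. 1b->0: ok.
ba: 2a undefined. 2a->0: no, bb/babb meet in 2 with "b" left. 2a->1: no, baba/aaaa meet in 1. 2a->2: ok.
bb: 2b undefined. 2b->0: no, bb/ab meet in 0. 2b->1: no, bb/aaaa meet in 1. 2b->2: no, bb/bbb meet in 2. Open state 3: 2b->3.
bba: 3a undefined. 3a->0: no, bb/bbabb meet in 3. 3a->1: no, baba/aaaa meet in 1. 3a->2: no, bb/bbaab meet in 3. 3a->3: ok.
bbb: 3b undefined. 3b->0: no, b/bbabb meet in 2. 3b->1: ok.
All examples now run through 4 states with every (state, symbol) defined. Accept strings end in {2,3}, Reject strings end in {0,1}; accept={2,3}.

states=4 start=0 accept={2,3} delta: 0a->1 0b->2 1a->1 1b->0 2a->2 2b->3 3a->3 3b->1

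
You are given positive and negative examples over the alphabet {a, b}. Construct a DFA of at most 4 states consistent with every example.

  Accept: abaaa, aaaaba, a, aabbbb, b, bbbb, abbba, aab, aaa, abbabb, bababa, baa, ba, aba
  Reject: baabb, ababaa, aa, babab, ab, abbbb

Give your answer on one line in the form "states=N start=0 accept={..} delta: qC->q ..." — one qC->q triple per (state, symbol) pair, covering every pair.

Grow the machine one transition at a time. Run the examples from 0; the earliest place one falls off (shortest prefix, ties alphabetical) gets sent to the lowest-numbered state that keeps every Accept/Reject pair distinguishable — a pair clashes when both reach the same state with identical unread suffix — and to a fresh state only if none does.
a: 0a undefined. 0a->0: no, a/aa meet in 0. Open state 1: 0a->1.
b: 0b undefined. 0b->0: no, baa/aa meet in 1 with "a" left. 0b->1: no, ba/aa meet in 1 with "a" left. Open state 2: 0b->2.
aa: 1a undefined. 1a->0: ok.
ab: 1b undefined. 1b->0: ok.
ba: 2a undefined. 2a->0: no, aaaaba/ababaa meet in 0. 2a->1: no, baa/ababaa meet in 0. 2a->2: no, abbabb/baabb meet in 2 with "bb" left. Open state 3: 2a->3.
bb: 2b undefined. 2b->0: no, aabbbb/ababaa meet in 0. 2b->1: no, abbba/ababaa meet in 0. 2b->2: no, aabbbb/abbbb meet in 2. 2b->3: ok.
baa: 3a undefined. 3a->0: no, aaaaba/baabb meet in 3. 3a->1: no, b/baabb meet in 2. 3a->2: ok.
bab: 3b undefined. 3b->0: ok.
All examples now run through 4 states with every (state, symbol) defined. Accept strings end in {1,2,3}, Reject strings end in {0}; accept={1,2,3}.

states=4 start=0 accept={1,2,3} delta: 0a->1 0b->2 1a->0 1b->0 2a->3 2b->3 3a->2 3b->0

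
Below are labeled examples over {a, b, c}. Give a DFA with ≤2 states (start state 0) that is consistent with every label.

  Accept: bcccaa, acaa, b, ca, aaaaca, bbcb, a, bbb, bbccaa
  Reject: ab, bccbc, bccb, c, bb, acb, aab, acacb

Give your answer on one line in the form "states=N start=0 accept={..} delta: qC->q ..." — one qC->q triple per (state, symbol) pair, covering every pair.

states=2 start=0 accept={1} delta: 0a->1 0b->1 0c->0 1a->1 1b->0 1c->1

Grow the machine one transition at a time. Run the examples from 0; the earliest place one falls off (shortest prefix, ties alphabetical) gets sent to the lowest-numbered state that keeps every Accept/Reject pair distinguishable — a pair clashes when both reach the same state with identical unread suffix — and to a fresh state only if none does.
a: 0a undefined. 0a->0: no, b/ab meet in 0 with "b" left. Open state 1: 0a->1.
b: 0b undefined. 0b->0: no, b/bb meet in 0. 0b->1: ok.
c: 0c undefined. 0c->0: ok.
aa: 1a undefined. 1a->0: no, b/aab meet in 1. 1a->1: ok.
ab: 1b undefined. 1b->0: ok.
ac: 1c undefined. 1c->0: no, bcccaa/bccb meet in 1. 1c->1: ok.
All examples now run through 2 states with every (state, symbol) defined. Accept strings end in {1}, Reject strings end in {0}; accept={1}.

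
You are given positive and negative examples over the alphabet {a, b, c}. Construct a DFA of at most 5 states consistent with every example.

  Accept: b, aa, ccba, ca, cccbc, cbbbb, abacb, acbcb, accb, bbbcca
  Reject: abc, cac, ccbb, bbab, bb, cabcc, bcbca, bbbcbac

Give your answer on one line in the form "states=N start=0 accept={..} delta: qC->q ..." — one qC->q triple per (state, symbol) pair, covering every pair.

Grow the machine one transition at a time. Run the examples from 0; the earliest place one falls off (shortest prefix, ties alphabetical) gets sent to the lowest-numbered state that keeps every Accept/Reject pair distinguishable — a pair clashes when both reach the same state with identical unread suffix — and to a fresh state only if none does.
a: 0a undefined. 0a->0: ok.
b: 0b undefined. 0b->0: no, b/bbab meet in 0. Open state 1: 0b->1.
c: 0c undefined. 0c->0: no, aa/cac meet in 0. 0c->1: ok.
bb: 1b undefined. 1b->0: no, b/bbab meet in 1. 1b->1: no, b/bb meet in 1. Open state 2: 1b->2.
bc: 1c undefined. 1c->0: no, aa/abc meet in 0. 1c->1: no, b/abc meet in 1. 1c->2: ok.
ca: 1a undefined. 1a->0: no, b/cac meet in 1. 1a->1: ok.
bba: 2a undefined. 2a->0: no, b/bbab meet in 1. 2a->1: ok.
bbb: 2b undefined. 2b->0: no, b/ccbb meet in 1. 2b->1: no, b/bcbca meet in 1. 2b->2: no, cbbbb/abc meet in 2. Open state 3: 2b->3.
ccc: 2c undefined. 2c->0: no, b/cabcc meet in 1. 2c->1: no, acbcb/abc meet in 2. 2c->2: ok.
bbbc: 3c undefined. 3c->0: no, aa/bcbca meet in 0. 3c->1: no, b/bcbca meet in 1. 3c->2: no, b/bcbca meet in 1. 3c->3: no, ccba/bcbca meet in 3 with "a" left. Open state 4: 3c->4.
cbbb: 3b undefined. 3b->0: no, aa/ccbb meet in 0. 3b->1: no, b/ccbb meet in 1. 3b->2: ok.
ccba: 3a undefined. 3a->0: ok.
bbbcb: 4b undefined. 4b->0: no, b/bbbcbac meet in 1. 4b->1: ok.
bbbcc: 4c undefined. 4c->0: ok.
bcbca: 4a undefined. 4a->0: no, aa/bcbca meet in 0. 4a->1: no, b/bcbca meet in 1. 4a->2: ok.
All examples now run through 5 states with every (state, symbol) defined. Accept strings end in {0,1,3,4}, Reject strings end in {2}; accept={0,1,3,4}.

states=5 start=0 accept={0,1,3,4} delta: 0a->0 0b->1 0c->1 1a->1 1b->2 1c->2 2a->1 2b->3 2c->2 3a->0 3b->2 3c->4 4a->2 4b->1 4c->0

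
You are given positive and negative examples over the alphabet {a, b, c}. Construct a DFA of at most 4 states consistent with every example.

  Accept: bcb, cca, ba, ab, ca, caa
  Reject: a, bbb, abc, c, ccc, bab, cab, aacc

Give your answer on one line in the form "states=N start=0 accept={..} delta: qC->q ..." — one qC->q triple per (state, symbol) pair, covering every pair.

states=3 start=0 accept={1} delta: 0a->0 0b->1 0c->2 1a->1 1b->2 1c->0 2a->1 2b->0 2c->2

Fold the examples into a partial DFA from state 0: repeatedly fix the first undefined (state, symbol) met by the shortest-then-alphabetical prefix, trying targets in increasing order and rejecting any under which an Accept and a Reject string meet in one state with the same remainder; add a state when all current targets are rejected. Accepting states are where Accept strings end.
a: 0a undefined. 0a->0: ok.
b: 0b undefined. 0b->0: no, ba/a meet in 0. Open state 1: 0b->1.
c: 0c undefined. 0c->0: no, cca/a meet in 0. 0c->1: no, ab/c meet in 1. Open state 2: 0c->2.
ba: 1a undefined. 1a->0: no, ba/a meet in 0. 1a->1: ok.
bb: 1b undefined. 1b->0: no, ba/bbb meet in 1. 1b->1: no, ba/bbb meet in 1. 1b->2: ok.
bc: 1c undefined. 1c->0: ok.
ca: 2a undefined. 2a->0: no, bcb/cab meet in 1. 2a->1: ok.
cc: 2c undefined. 2c->0: no, cca/a meet in 0. 2c->1: no, bcb/aacc meet in 1. 2c->2: ok.
bbb: 2b undefined. 2b->0: ok.
All examples now run through 3 states with every (state, symbol) defined. Accept strings end in {1}, Reject strings end in {0,2}; accept={1}.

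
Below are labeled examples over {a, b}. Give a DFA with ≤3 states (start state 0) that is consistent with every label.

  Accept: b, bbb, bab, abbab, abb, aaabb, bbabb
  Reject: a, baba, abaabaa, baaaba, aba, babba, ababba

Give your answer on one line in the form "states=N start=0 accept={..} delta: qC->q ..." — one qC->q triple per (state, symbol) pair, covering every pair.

State merging on the prefix tree: take the shortest (then alphabetical) example prefix whose next move is undefined and point that move at state 0, else 1, else 2, ...; a target is out if some Accept/Reject pair would then sit in one state with the same input left (inseparable). If every existing state is out, open a new one.
a: 0a undefined. 0a->0: ok.
b: 0b undefined. 0b->0: no, b/a meet in 0. Open state 1: 0b->1.
ba: 1a undefined. 1a->0: ok.
bb: 1b undefined. 1b->0: no, abb/a meet in 0. 1b->1: ok.
All examples now run through 2 states with every (state, symbol) defined. Accept strings end in {1}, Reject strings end in {0}; accept={1}.

states=2 start=0 accept={1} delta: 0a->0 0b->1 1a->0 1b->1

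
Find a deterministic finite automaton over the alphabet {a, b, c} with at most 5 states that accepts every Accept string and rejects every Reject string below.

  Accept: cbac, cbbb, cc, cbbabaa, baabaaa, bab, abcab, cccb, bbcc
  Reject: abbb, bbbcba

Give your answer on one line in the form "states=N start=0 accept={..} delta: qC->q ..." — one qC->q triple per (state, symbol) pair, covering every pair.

Grow the machine one transition at a time. Run the examples from 0; the earliest place one falls off (shortest prefix, ties alphabetical) gets sent to the lowest-numbered state that keeps every Accept/Reject pair distinguishable — a pair clashes when both reach the same state with identical unread suffix — and to a fresh state only if none does.
a: 0a undefined. 0a->0: ok.
b: 0b undefined. 0b->0: no, baabaaa/abbb meet in 0. Open state 1: 0b->1.
c: 0c undefined. 0c->0: no, cbbb/abbb meet in 1 with "bb" left. 0c->1: ok.
ba: 1a undefined. 1a->0: ok.
bb: 1b undefined. 1b->0: no, cbac/abbb meet in 1. 1b->1: no, cbac/abbb meet in 1. Open state 2: 1b->2.
cc: 1c undefined. 1c->0: ok.
bbb: 2b undefined. 2b->0: no, cc/abbb meet in 0. 2b->1: no, cc/bbbcba meet in 0. 2b->2: no, cbbb/abbb meet in 2. Open state 3: 2b->3.
bbc: 2c undefined. 2c->0: ok.
cba: 2a undefined. 2a->0: ok.
bbbc: 3c undefined. 3c->0: no, cc/bbbcba meet in 0. 3c->1: no, cc/bbbcba meet in 0. 3c->2: ok.
cbba: 3a undefined. 3a->0: no, cc/bbbcba meet in 0. 3a->1: no, cbac/bbbcba meet in 1. 3a->2: no, cccb/bbbcba meet in 2. 3a->3: ok.
cbbb: 3b undefined. 3b->0: ok.
All examples now run through 4 states with every (state, symbol) defined. Accept strings end in {0,1,2}, Reject strings end in {3}; accept={0,1,2}.

states=4 start=0 accept={0,1,2} delta: 0a->0 0b->1 0c->1 1a->0 1b->2 1c->0 2a->0 2b->3 2c->0 3a->3 3b->0 3c->2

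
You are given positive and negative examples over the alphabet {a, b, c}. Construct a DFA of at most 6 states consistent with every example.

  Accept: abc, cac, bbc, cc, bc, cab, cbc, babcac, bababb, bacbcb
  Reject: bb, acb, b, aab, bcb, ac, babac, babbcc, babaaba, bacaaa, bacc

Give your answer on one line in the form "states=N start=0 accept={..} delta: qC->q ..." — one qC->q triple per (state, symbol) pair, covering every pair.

states=5 start=0 accept={0,2,3} delta: 0a->0 0b->1 0c->1 1a->2 1b->1 1c->0 2a->3 2b->2 2c->3 3a->4 3b->2 3c->1 4a->3 4b->3 4c->0

State merging on the prefix tree: take the shortest (then alphabetical) example prefix whose next move is undefined and point that move at state 0, else 1, else 2, ...; a target is out if some Accept/Reject pair would then sit in one state with the same input left (inseparable). If every existing state is out, open a new one.
a: 0a undefined. 0a->0: ok.
b: 0b undefined. 0b->0: no, abc/ac meet in 0 with "c" left. Open state 1: 0b->1.
c: 0c undefined. 0c->0: no, cac/ac meet in 0. 0c->1: ok.
ba: 1a undefined. 1a->0: no, abc/bacc meet in 1 with "c" left. 1a->1: no, cab/bb meet in 1 with "b" left. Open state 2: 1a->2.
bb: 1b undefined. 1b->0: no, bbc/b meet in 1. 1b->1: ok.
bc: 1c undefined. 1c->0: ok.
bab: 2b undefined. 2b->0: no, bababb/bb meet in 1. 2b->1: no, cac/babac meet in 2 with "c" left. 2b->2: ok.
bac: 2c undefined. 2c->0: no, abc/bacaaa meet in 0. 2c->1: no, abc/babbcc meet in 0. 2c->2: no, cac/babbcc meet in 2. Open state 3: 2c->3.
baba: 2a undefined. 2a->0: no, cab/babaaba meet in 2. 2a->1: no, abc/babac meet in 0. 2a->2: no, cac/babac meet in 3. 2a->3: ok.
baca: 3a undefined. 3a->0: no, abc/bacaaa meet in 0. 3a->1: no, cac/bacaaa meet in 3. 3a->2: no, cac/babaaba meet in 3. 3a->3: no, cac/bacaaa meet in 3. Open state 4: 3a->4.
bacb: 3b undefined. 3b->0: no, bababb/bb meet in 1. 3b->1: no, bababb/bb meet in 1. 3b->2: ok.
bacc: 3c undefined. 3c->0: no, abc/babac meet in 0. 3c->1: ok.
bacaa: 4a undefined. 4a->0: no, abc/bacaaa meet in 0. 4a->1: no, cab/bacaaa meet in 2. 4a->2: no, cac/bacaaa meet in 3. 4a->3: ok.
babaab: 4b undefined. 4b->0: no, abc/babaaba meet in 0. 4b->1: no, cab/babaaba meet in 2. 4b->2: no, cac/babaaba meet in 3. 4b->3: ok.
babcac: 4c undefined. 4c->0: ok.
All examples now run through 5 states with every (state, symbol) defined. Accept strings end in {0,2,3}, Reject strings end in {1,4}; accept={0,2,3}.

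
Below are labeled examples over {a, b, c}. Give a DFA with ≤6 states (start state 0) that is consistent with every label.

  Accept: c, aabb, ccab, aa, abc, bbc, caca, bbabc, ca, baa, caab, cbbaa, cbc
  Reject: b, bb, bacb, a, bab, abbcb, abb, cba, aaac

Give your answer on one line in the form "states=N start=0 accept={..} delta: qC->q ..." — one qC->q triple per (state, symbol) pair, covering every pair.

states=5 start=0 accept={2,3} delta: 0a->1 0b->0 0c->2 1a->2 1b->0 1c->0 2a->3 2b->4 2c->2 3a->3 3b->2 3c->1 4a->0 4b->2 4c->2

State merging on the prefix tree: take the shortest (then alphabetical) example prefix whose next move is undefined and point that move at state 0, else 1, else 2, ...; a target is out if some Accept/Reject pair would then sit in one state with the same input left (inseparable). If every existing state is out, open a new one.
a: 0a undefined. 0a->0: no, c/aaac meet in 0 with "c" left. Open state 1: 0a->1.
b: 0b undefined. 0b->0: ok.
c: 0c undefined. 0c->0: no, c/b meet in 0. 0c->1: no, c/a meet in 1. Open state 2: 0c->2.
aa: 1a undefined. 1a->0: no, aabb/b meet in 0. 1a->1: no, aabb/abb meet in 1 with "bb" left. 1a->2: ok.
ab: 1b undefined. 1b->0: ok.
ca: 2a undefined. 2a->0: no, c/aaac meet in 2. 2a->1: no, ca/a meet in 1. 2a->2: no, caab/abbcb meet in 2 with "b" left. Open state 3: 2a->3.
cb: 2b undefined. 2b->0: no, aabb/b meet in 0. 2b->1: no, c/cba meet in 2. 2b->2: no, c/abbcb meet in 2. 2b->3: no, ca/abbcb meet in 3. Open state 4: 2b->4.
cc: 2c undefined. 2c->0: no, ccab/b meet in 0. 2c->1: no, ccab/abbcb meet in 4. 2c->2: ok.
bac: 1c undefined. 1c->0: ok.
caa: 3a undefined. 3a->0: no, caab/b meet in 0. 3a->1: no, caab/b meet in 0. 3a->2: no, caab/abbcb meet in 4. 3a->3: ok.
cac: 3c undefined. 3c->0: no, caca/a meet in 1. 3c->1: ok.
cba: 4a undefined. 4a->0: ok.
cbb: 4b undefined. 4b->0: no, aabb/b meet in 0. 4b->1: no, aabb/a meet in 1. 4b->2: ok.
cbc: 4c undefined. 4c->0: no, cbc/b meet in 0. 4c->1: no, cbc/a meet in 1. 4c->2: ok.
caab: 3b undefined. 3b->0: no, ccab/b meet in 0. 3b->1: no, ccab/a meet in 1. 3b->2: ok.
All examples now run through 5 states with every (state, symbol) defined. Accept strings end in {2,3}, Reject strings end in {0,1,4}; accept={2,3}.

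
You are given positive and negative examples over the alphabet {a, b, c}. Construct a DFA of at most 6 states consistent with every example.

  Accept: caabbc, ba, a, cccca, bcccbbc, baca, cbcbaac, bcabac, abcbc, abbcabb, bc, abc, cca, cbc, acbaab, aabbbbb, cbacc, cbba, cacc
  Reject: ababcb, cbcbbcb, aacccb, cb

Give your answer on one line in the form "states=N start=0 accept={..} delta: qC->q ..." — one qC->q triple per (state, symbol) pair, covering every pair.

states=3 start=0 accept={0,1} delta: 0a->0 0b->0 0c->1 1a->0 1b->2 1c->0 2a->0 2b->0 2c->0

Fold the examples into a partial DFA from state 0: repeatedly fix the first undefined (state, symbol) met by the shortest-then-alphabetical prefix, trying targets in increasing order and rejecting any under which an Accept and a Reject string meet in one state with the same remainder; add a state when all current targets are rejected. Accepting states are where Accept strings end.
a: 0a undefined. 0a->0: ok.
b: 0b undefined. 0b->0: ok.
c: 0c undefined. 0c->0: no, caabbc/ababcb meet in 0. Open state 1: 0c->1.
ca: 1a undefined. 1a->0: ok.
cb: 1b undefined. 1b->0: no, ba/ababcb meet in 0. 1b->1: no, caabbc/ababcb meet in 1. Open state 2: 1b->2.
cc: 1c undefined. 1c->0: ok.
cba: 2a undefined. 2a->0: ok.
cbb: 2b undefined. 2b->0: ok.
cbc: 2c undefined. 2c->0: ok.
All examples now run through 3 states with every (state, symbol) defined. Accept strings end in {0,1}, Reject strings end in {2}; accept={0,1}.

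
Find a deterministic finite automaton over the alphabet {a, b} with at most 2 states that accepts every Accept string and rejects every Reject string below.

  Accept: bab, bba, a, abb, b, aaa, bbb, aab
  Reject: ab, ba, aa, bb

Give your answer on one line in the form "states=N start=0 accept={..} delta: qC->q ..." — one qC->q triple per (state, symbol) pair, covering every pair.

states=2 start=0 accept={1} delta: 0a->1 0b->1 1a->0 1b->0

Grow the machine one transition at a time. Run the examples from 0; the earliest place one falls off (shortest prefix, ties alphabetical) gets sent to the lowest-numbered state that keeps every Accept/Reject pair distinguishable — a pair clashes when both reach the same state with identical unread suffix — and to a fresh state only if none does.
a: 0a undefined. 0a->0: no, a/aa meet in 0. Open state 1: 0a->1.
b: 0b undefined. 0b->0: no, bab/ab meet in 1 with "b" left. 0b->1: ok.
aa: 1a undefined. 1a->0: ok.
ab: 1b undefined. 1b->0: ok.
All examples now run through 2 states with every (state, symbol) defined. Accept strings end in {1}, Reject strings end in {0}; accept={1}.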